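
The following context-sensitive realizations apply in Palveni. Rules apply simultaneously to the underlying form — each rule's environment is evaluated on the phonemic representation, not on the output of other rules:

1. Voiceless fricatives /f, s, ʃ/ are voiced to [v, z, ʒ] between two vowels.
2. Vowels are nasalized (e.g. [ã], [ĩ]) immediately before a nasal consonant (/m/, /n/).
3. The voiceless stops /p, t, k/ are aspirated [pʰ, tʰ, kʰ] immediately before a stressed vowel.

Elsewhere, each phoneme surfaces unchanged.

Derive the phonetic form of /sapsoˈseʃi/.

[sapsoˈzeʒi]

/s/ — word-initial; rule 1 does not apply here → [s].
/a/ (between /s/ and /p/) fails the environment for rule 2, so it stays [a].
/p/ (between /a/ and /s/): rule 3 targets it, but not immediately before a stressed vowel → unchanged [p].
/s/ (between /p/ and /o/) is in the target of rule 1 but the environment (between two vowels) is not met → [s].
/o/ — between /s/ and /s/; rule 2 does not apply here → [o].
Rule 1 applies to /s/ (between /o/ and /e/: between two vowels) → [z].
/e/ (between /s/ and /ʃ/): rule 2 targets it, but not before a nasal consonant → unchanged [e].
/ʃ/ (between /e/ and /i/): between two vowels, so rule 1 applies → [ʒ].
/i/ (word-final): rule 2 targets it, but not before a nasal consonant → unchanged [i].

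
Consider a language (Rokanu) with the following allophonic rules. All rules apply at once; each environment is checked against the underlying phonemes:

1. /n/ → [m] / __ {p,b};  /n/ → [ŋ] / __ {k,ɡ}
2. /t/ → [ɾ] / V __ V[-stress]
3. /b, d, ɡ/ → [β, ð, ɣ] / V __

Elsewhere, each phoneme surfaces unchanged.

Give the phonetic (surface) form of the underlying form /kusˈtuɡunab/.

/t/ (between /s/ and /u/) is in the target of rule 2 but the environment (between a vowel and a following unstressed vowel) is not met → [t].
/ɡ/ — between /u/ and /u/, immediately after a vowel — surfaces as [ɣ] (rule 3).
/n/ — between /u/ and /a/; rule 1 does not apply here → [n].
/b/ (word-final) occurs immediately after a vowel → [β] by rule 3.

[kusˈtuɣunaβ]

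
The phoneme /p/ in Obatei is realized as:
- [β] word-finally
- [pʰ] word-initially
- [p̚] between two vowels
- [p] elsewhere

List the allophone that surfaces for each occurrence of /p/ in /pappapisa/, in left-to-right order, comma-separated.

Occurrence 1 (position 1): word-initially → [pʰ].
Occurrence 2 (position 3): no conditioning environment matches → elsewhere allophone [p].
Occurrence 3 (position 4): no conditioning environment matches → elsewhere allophone [p].
Occurrence 4 (position 6): between two vowels → [p̚].

[pʰ], [p], [p], [p̚]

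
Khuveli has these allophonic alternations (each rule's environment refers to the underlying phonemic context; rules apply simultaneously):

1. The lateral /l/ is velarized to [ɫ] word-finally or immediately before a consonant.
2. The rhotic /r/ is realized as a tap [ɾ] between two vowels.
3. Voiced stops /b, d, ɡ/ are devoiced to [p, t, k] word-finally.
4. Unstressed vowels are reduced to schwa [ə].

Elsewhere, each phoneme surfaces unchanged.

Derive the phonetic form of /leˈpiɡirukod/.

/l/ (word-initial) fails the environment for rule 1, so it stays [l].
/e/ (between /l/ and /p/) occurs in an unstressed syllable → [ə] by rule 4.
/p/ stays [p].
/i/ (between /p/ and /ɡ/) fails the environment for rule 4, so it stays [i].
/ɡ/ (between /i/ and /i/): rule 3 targets it, but not word-finally → unchanged [ɡ].
/i/ meets the environment for rule 4 (in an unstressed syllable) → [ə].
/r/ (between /i/ and /u/) occurs between two vowels → [ɾ] by rule 2.
/u/ (between /r/ and /k/) occurs in an unstressed syllable → [ə] by rule 4.
/k/ stays [k].
/o/ (between /k/ and /d/) occurs in an unstressed syllable → [ə] by rule 4.
/d/ meets the environment for rule 3 (word-finally) → [t].

[ləˈpiɡəɾəkət]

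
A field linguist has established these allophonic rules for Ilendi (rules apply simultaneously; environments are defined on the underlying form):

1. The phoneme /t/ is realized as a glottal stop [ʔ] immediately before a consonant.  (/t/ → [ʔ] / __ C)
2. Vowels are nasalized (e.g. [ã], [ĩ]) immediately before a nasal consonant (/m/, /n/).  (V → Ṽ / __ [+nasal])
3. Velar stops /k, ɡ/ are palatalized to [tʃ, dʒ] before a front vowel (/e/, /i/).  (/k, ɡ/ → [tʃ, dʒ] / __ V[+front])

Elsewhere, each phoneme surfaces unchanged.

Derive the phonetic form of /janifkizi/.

/j/ stays [j].
Rule 2 applies to /a/ (between /j/ and /n/: before a nasal consonant) → [ã].
/n/ — not in any rule's target class → [n].
/i/ (between /n/ and /f/): rule 2 targets it, but not before a nasal consonant → unchanged [i].
/f/ stays [f].
/k/ meets the environment for rule 3 (before a front vowel) → [tʃ].
/i/ (between /k/ and /z/) is in the target of rule 2 but the environment (before a nasal consonant) is not met → [i].
/z/ (between /i/ and /i/): no rule targets it → [z].
/i/ (word-final): rule 2 targets it, but not before a nasal consonant → unchanged [i].

[jãniftʃizi]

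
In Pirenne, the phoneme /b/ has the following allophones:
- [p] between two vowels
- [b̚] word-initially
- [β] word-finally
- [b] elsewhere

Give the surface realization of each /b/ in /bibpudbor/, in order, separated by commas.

[b̚], [b], [b]

Occurrence 1 (position 1): word-initially → [b̚].
Occurrence 2 (position 3): no conditioning environment matches → elsewhere allophone [b].
Occurrence 3 (position 7): no conditioning environment matches → elsewhere allophone [b].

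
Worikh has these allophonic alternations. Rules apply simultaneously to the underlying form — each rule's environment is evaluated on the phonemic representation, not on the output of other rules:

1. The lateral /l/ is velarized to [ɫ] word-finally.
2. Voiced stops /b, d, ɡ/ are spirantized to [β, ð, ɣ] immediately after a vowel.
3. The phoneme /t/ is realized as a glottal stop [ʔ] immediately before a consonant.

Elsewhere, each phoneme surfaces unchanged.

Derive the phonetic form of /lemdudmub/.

/l/ (word-initial) is in the target of rule 1 but the environment (word-finally) is not met → [l].
/e/ — not in any rule's target class → [e].
/m/ stays [m].
/d/ — between /m/ and /u/; rule 2 does not apply here → [d].
/u/ (between /d/ and /d/) is unaffected → [u].
/d/ (between /u/ and /m/): immediately after a vowel, so rule 2 applies → [ð].
/m/ (between /d/ and /u/) is unaffected → [m].
/u/ — not in any rule's target class → [u].
/b/ (word-final) occurs immediately after a vowel → [β] by rule 2.

[lemduðmuβ]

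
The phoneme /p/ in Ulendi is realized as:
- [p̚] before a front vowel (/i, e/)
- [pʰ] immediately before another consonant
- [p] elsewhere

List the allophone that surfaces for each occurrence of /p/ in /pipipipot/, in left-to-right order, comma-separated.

[p̚], [p̚], [p̚], [p]

Occurrence 1 (position 1): before a front vowel (/i, e/) → [p̚].
Occurrence 2 (position 3): before a front vowel (/i, e/) → [p̚].
Occurrence 3 (position 5): before a front vowel (/i, e/) → [p̚].
Occurrence 4 (position 7): no conditioning environment matches → elsewhere allophone [p].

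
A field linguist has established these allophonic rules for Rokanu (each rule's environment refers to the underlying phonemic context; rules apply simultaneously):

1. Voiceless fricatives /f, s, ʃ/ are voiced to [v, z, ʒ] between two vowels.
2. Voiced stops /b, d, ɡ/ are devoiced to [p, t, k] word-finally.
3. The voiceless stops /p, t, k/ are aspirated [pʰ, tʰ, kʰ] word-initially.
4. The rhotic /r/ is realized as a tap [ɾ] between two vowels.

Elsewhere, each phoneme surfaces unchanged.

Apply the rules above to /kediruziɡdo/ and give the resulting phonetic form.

Rule 3 applies to /k/ (word-initial: word-initially) → [kʰ].
/e/ stays [e].
/d/ (between /e/ and /i/): rule 2 targets it, but not word-finally → unchanged [d].
/i/ — not in any rule's target class → [i].
/r/ meets the environment for rule 4 (between two vowels) → [ɾ].
/u/ stays [u].
/z/ — not in any rule's target class → [z].
/i/ stays [i].
/ɡ/ (between /i/ and /d/) fails the environment for rule 2, so it stays [ɡ].
/d/ (between /ɡ/ and /o/): rule 2 targets it, but not word-finally → unchanged [d].
/o/ (word-final) is unaffected → [o].

[kʰediɾuziɡdo]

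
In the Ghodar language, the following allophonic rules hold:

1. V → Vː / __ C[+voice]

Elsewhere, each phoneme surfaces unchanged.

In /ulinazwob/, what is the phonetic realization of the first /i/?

/i/ (between /l/ and /n/): before a voiced consonant, so rule 1 applies → [iː].

[iː]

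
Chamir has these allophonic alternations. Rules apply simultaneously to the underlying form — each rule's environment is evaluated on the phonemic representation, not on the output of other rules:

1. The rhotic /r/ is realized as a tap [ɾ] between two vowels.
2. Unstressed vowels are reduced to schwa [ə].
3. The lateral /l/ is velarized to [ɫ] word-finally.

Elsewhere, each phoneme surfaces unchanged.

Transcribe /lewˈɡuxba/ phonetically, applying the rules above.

[ləwˈɡuxbə]

/l/ (word-initial): rule 3 targets it, but not word-finally → unchanged [l].
/e/ (between /l/ and /w/) occurs in an unstressed syllable → [ə] by rule 2.
/w/ stays [w].
/ɡ/ stays [ɡ].
/u/ (between /ɡ/ and /x/) fails the environment for rule 2, so it stays [u].
/x/ (between /u/ and /b/) is unaffected → [x].
/b/ (between /x/ and /a/): no rule targets it → [b].
/a/ (word-final) occurs in an unstressed syllable → [ə] by rule 2.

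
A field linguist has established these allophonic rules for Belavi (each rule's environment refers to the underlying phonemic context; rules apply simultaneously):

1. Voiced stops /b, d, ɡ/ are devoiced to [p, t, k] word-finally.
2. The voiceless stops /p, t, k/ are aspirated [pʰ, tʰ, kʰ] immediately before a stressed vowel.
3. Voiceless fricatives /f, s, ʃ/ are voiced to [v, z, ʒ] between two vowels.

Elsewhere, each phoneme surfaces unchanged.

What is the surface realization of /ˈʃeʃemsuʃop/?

/ʃ/ (word-initial) is in the target of rule 3 but the environment (between two vowels) is not met → [ʃ].
/e/ (between /ʃ/ and /ʃ/) is unaffected → [e].
/ʃ/ (between /e/ and /e/) occurs between two vowels → [ʒ] by rule 3.
/e/ stays [e].
/m/ (between /e/ and /s/): no rule targets it → [m].
/s/ (between /m/ and /u/): rule 3 targets it, but not between two vowels → unchanged [s].
/u/ (between /s/ and /ʃ/): no rule targets it → [u].
/ʃ/ meets the environment for rule 3 (between two vowels) → [ʒ].
/o/ (between /ʃ/ and /p/) is unaffected → [o].
/p/ (word-final) is in the target of rule 2 but the environment (immediately before a stressed vowel) is not met → [p].

[ˈʃeʒemsuʒop]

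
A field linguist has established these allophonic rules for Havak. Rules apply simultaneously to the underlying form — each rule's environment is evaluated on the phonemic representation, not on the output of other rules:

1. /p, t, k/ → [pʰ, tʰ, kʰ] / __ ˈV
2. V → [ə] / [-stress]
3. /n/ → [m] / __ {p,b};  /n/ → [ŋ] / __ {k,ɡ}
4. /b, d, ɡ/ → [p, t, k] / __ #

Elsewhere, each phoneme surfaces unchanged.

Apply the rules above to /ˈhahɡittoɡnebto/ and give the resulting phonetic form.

/a/ (between /h/ and /h/) fails the environment for rule 2, so it stays [a].
/ɡ/ (between /h/ and /i/) is in the target of rule 4 but the environment (word-finally) is not met → [ɡ].
Rule 2 applies to /i/ (between /ɡ/ and /t/: in an unstressed syllable) → [ə].
/t/ — between /i/ and /t/; rule 1 does not apply here → [t].
/t/ (between /t/ and /o/) fails the environment for rule 1, so it stays [t].
/o/ (between /t/ and /ɡ/): in an unstressed syllable, so rule 2 applies → [ə].
/ɡ/ (between /o/ and /n/) fails the environment for rule 4, so it stays [ɡ].
/n/ (between /ɡ/ and /e/) fails the environment for rule 3, so it stays [n].
Rule 2 applies to /e/ (between /n/ and /b/: in an unstressed syllable) → [ə].
/b/ (between /e/ and /t/): rule 4 targets it, but not word-finally → unchanged [b].
/t/ (between /b/ and /o/) is in the target of rule 1 but the environment (immediately before a stressed vowel) is not met → [t].
Rule 2 applies to /o/ (word-final: in an unstressed syllable) → [ə].

[ˈhahɡəttəɡnəbtə]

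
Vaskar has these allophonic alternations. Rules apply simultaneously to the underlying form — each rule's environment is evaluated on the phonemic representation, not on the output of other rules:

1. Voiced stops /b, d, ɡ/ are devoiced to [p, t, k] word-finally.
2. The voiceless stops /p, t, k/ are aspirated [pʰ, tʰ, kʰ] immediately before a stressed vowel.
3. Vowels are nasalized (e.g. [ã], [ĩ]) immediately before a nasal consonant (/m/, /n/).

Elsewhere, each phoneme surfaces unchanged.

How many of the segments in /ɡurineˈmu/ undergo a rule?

Segments that undergo a rule: /i/ → [ĩ] (rule 3); /e/ → [ẽ] (rule 3).
All other segments surface unchanged.

2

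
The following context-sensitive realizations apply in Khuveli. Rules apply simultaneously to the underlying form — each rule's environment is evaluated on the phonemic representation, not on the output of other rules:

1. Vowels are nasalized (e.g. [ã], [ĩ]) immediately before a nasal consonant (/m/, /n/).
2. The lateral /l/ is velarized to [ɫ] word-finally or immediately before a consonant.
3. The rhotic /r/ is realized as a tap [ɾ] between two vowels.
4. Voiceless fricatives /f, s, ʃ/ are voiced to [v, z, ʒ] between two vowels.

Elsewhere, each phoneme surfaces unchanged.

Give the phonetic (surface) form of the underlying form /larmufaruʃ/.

[larmuvaɾuʃ]

/l/ (word-initial) fails the environment for rule 2, so it stays [l].
/a/ — between /l/ and /r/; rule 1 does not apply here → [a].
/r/ (between /a/ and /m/) is in the target of rule 3 but the environment (between two vowels) is not met → [r].
/m/ (between /r/ and /u/) is unaffected → [m].
/u/ (between /m/ and /f/) is in the target of rule 1 but the environment (before a nasal consonant) is not met → [u].
/f/ meets the environment for rule 4 (between two vowels) → [v].
/a/ (between /f/ and /r/) fails the environment for rule 1, so it stays [a].
Rule 3 applies to /r/ (between /a/ and /u/: between two vowels) → [ɾ].
/u/ (between /r/ and /ʃ/) fails the environment for rule 1, so it stays [u].
/ʃ/ (word-final) is in the target of rule 4 but the environment (between two vowels) is not met → [ʃ].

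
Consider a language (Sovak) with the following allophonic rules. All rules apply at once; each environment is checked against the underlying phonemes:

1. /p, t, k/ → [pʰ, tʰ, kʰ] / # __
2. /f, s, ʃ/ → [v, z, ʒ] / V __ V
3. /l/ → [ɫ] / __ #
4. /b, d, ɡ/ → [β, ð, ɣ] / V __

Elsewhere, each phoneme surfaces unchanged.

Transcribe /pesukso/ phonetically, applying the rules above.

Rule 1 applies to /p/ (word-initial: word-initially) → [pʰ].
/e/ (between /p/ and /s/): no rule targets it → [e].
/s/ meets the environment for rule 2 (between two vowels) → [z].
/u/ stays [u].
/k/ — between /u/ and /s/; rule 1 does not apply here → [k].
/s/ (between /k/ and /o/) is in the target of rule 2 but the environment (between two vowels) is not met → [s].
/o/ (word-final): no rule targets it → [o].

[pʰezukso]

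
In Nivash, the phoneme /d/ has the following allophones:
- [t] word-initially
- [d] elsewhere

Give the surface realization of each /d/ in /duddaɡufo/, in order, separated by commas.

[t], [d], [d]

Occurrence 1 (position 1): word-initially → [t].
Occurrence 2 (position 3): no conditioning environment matches → elsewhere allophone [d].
Occurrence 3 (position 4): no conditioning environment matches → elsewhere allophone [d].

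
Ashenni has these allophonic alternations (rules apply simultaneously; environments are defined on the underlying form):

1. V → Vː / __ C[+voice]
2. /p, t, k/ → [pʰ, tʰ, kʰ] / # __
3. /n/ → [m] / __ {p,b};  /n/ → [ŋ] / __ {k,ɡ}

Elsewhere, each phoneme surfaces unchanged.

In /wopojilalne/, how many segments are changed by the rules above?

3

Segments that undergo a rule: /o/ → [oː] (rule 1); /i/ → [iː] (rule 1); /a/ → [aː] (rule 1).
All other segments surface unchanged.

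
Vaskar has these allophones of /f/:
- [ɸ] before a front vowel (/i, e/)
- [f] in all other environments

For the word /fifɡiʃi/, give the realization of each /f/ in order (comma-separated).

Occurrence 1 (position 1): before a front vowel (/i, e/) → [ɸ].
Occurrence 2 (position 3): no conditioning environment matches → elsewhere allophone [f].

[ɸ], [f]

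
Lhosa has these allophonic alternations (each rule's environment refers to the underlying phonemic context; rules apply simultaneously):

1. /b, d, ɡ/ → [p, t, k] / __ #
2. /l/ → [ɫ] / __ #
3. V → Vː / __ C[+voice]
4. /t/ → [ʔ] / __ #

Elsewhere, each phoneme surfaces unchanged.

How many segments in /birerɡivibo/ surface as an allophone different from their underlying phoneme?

Segments that undergo a rule: /i/ → [iː] (rule 3); /e/ → [eː] (rule 3); /i/ → [iː] (rule 3); /i/ → [iː] (rule 3).
All other segments surface unchanged.

4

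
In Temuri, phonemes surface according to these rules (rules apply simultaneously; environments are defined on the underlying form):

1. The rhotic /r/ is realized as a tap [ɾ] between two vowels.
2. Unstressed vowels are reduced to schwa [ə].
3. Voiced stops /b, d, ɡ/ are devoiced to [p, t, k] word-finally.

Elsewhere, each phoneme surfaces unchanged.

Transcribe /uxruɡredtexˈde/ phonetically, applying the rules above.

[əxrəɡrədtəxˈde]

/u/ (word-initial): in an unstressed syllable, so rule 2 applies → [ə].
/r/ (between /x/ and /u/) fails the environment for rule 1, so it stays [r].
/u/ — between /r/ and /ɡ/, in an unstressed syllable — surfaces as [ə] (rule 2).
/ɡ/ — between /u/ and /r/; rule 3 does not apply here → [ɡ].
/r/ (between /ɡ/ and /e/): rule 1 targets it, but not between two vowels → unchanged [r].
Rule 2 applies to /e/ (between /r/ and /d/: in an unstressed syllable) → [ə].
/d/ (between /e/ and /t/) is in the target of rule 3 but the environment (word-finally) is not met → [d].
/e/ meets the environment for rule 2 (in an unstressed syllable) → [ə].
/d/ (between /x/ and /e/) is in the target of rule 3 but the environment (word-finally) is not met → [d].
/e/ — word-final; rule 2 does not apply here → [e].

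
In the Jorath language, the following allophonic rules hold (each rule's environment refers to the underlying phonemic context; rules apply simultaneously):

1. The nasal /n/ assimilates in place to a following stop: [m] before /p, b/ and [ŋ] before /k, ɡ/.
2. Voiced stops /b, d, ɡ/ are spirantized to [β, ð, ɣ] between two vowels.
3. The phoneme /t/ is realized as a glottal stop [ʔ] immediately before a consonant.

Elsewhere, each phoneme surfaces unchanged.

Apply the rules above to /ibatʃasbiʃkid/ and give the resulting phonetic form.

/b/ — between /i/ and /a/, between two vowels — surfaces as [β] (rule 2).
Rule 3 applies to /t/ (between /a/ and /ʃ/: immediately before a consonant) → [ʔ].
/b/ — between /s/ and /i/; rule 2 does not apply here → [b].
/d/ (word-final) fails the environment for rule 2, so it stays [d].

[iβaʔʃasbiʃkid]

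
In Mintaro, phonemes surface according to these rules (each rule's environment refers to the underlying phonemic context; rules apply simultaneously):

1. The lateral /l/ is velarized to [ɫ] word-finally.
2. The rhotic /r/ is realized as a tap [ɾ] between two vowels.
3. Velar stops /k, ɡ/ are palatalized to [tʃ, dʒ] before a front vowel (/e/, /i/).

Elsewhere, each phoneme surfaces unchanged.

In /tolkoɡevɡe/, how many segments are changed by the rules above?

Segments that undergo a rule: /ɡ/ → [dʒ] (rule 3); /ɡ/ → [dʒ] (rule 3).
All other segments surface unchanged.

2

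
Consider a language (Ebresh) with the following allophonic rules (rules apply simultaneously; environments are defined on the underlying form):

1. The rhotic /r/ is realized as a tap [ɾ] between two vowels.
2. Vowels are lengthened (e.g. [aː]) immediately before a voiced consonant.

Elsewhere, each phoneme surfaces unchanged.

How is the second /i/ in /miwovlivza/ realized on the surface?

/i/ (between /l/ and /v/) occurs before a voiced consonant → [iː] by rule 2.

[iː]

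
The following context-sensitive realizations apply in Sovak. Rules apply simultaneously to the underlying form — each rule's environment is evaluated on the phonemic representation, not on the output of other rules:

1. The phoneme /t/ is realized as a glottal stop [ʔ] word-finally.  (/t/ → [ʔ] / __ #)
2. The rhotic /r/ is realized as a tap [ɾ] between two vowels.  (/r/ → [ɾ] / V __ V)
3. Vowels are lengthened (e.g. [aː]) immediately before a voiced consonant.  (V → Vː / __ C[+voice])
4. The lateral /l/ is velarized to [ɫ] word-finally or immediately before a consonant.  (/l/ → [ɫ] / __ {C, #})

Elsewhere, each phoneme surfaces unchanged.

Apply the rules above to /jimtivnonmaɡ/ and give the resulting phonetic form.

[jiːmtiːvnoːnmaːɡ]

/j/ — not in any rule's target class → [j].
/i/ (between /j/ and /m/) occurs before a voiced consonant → [iː] by rule 3.
/m/ (between /i/ and /t/) is unaffected → [m].
/t/ (between /m/ and /i/) fails the environment for rule 1, so it stays [t].
/i/ (between /t/ and /v/) occurs before a voiced consonant → [iː] by rule 3.
/v/ — not in any rule's target class → [v].
/n/ — not in any rule's target class → [n].
/o/ meets the environment for rule 3 (before a voiced consonant) → [oː].
/n/ (between /o/ and /m/): no rule targets it → [n].
/m/ (between /n/ and /a/) is unaffected → [m].
/a/ meets the environment for rule 3 (before a voiced consonant) → [aː].
/ɡ/ (word-final): no rule targets it → [ɡ].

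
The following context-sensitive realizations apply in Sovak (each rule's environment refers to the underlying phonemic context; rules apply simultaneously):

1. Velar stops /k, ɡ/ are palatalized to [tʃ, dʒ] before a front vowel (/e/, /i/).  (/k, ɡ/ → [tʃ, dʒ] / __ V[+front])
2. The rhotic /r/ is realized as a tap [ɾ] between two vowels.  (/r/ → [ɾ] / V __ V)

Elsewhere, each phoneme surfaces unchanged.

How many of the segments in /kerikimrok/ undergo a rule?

Segments that undergo a rule: /k/ → [tʃ] (rule 1); /r/ → [ɾ] (rule 2); /k/ → [tʃ] (rule 1).
All other segments surface unchanged.

3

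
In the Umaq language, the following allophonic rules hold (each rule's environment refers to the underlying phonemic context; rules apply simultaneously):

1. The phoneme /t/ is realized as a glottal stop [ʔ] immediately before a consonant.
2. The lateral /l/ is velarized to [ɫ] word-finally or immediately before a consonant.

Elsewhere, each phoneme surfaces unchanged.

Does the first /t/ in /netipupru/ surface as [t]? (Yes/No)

/t/ — between /e/ and /i/; rule 1 does not apply here → [t].
The actual realization is [t], which matches [t].

Yes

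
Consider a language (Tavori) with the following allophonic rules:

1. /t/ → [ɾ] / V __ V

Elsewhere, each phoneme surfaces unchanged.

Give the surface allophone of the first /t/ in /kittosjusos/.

/t/ — between /i/ and /t/; rule 1 does not apply here → [t].

[t]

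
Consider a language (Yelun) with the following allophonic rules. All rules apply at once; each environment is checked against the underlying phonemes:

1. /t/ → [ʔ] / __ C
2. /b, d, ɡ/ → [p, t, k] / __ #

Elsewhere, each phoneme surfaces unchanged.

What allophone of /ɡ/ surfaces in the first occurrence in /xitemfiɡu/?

[ɡ]

/ɡ/ — between /i/ and /u/; rule 2 does not apply here → [ɡ].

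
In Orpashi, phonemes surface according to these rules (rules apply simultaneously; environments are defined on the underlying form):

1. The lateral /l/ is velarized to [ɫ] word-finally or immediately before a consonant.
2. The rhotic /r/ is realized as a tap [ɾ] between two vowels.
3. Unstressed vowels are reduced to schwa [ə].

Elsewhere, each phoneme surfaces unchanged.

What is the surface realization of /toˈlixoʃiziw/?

/t/ (word-initial) is unaffected → [t].
/o/ — between /t/ and /l/, in an unstressed syllable — surfaces as [ə] (rule 3).
/l/ (between /o/ and /i/): rule 1 targets it, but not word-finally or immediately before a consonant → unchanged [l].
/i/ — between /l/ and /x/; rule 3 does not apply here → [i].
/x/ (between /i/ and /o/) is unaffected → [x].
/o/ (between /x/ and /ʃ/): in an unstressed syllable, so rule 3 applies → [ə].
/ʃ/ stays [ʃ].
/i/ — between /ʃ/ and /z/, in an unstressed syllable — surfaces as [ə] (rule 3).
/z/ — not in any rule's target class → [z].
/i/ (between /z/ and /w/) occurs in an unstressed syllable → [ə] by rule 3.
/w/ stays [w].

[təˈlixəʃəzəw]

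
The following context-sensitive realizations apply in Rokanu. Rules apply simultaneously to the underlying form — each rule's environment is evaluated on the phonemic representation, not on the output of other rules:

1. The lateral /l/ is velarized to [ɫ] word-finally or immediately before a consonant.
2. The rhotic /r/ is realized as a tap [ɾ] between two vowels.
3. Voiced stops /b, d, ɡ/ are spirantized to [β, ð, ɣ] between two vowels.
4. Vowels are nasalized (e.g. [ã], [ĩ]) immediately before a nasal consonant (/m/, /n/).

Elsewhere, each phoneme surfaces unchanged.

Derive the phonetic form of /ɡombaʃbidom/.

[ɡõmbaʃbiðõm]

/ɡ/ (word-initial) is in the target of rule 3 but the environment (between two vowels) is not met → [ɡ].
/o/ (between /ɡ/ and /m/): before a nasal consonant, so rule 4 applies → [õ].
/m/ (between /o/ and /b/) is unaffected → [m].
/b/ (between /m/ and /a/): rule 3 targets it, but not between two vowels → unchanged [b].
/a/ (between /b/ and /ʃ/): rule 4 targets it, but not before a nasal consonant → unchanged [a].
/ʃ/ — not in any rule's target class → [ʃ].
/b/ (between /ʃ/ and /i/) fails the environment for rule 3, so it stays [b].
/i/ (between /b/ and /d/) fails the environment for rule 4, so it stays [i].
/d/ — between /i/ and /o/, between two vowels — surfaces as [ð] (rule 3).
Rule 4 applies to /o/ (between /d/ and /m/: before a nasal consonant) → [õ].
/m/ (word-final) is unaffected → [m].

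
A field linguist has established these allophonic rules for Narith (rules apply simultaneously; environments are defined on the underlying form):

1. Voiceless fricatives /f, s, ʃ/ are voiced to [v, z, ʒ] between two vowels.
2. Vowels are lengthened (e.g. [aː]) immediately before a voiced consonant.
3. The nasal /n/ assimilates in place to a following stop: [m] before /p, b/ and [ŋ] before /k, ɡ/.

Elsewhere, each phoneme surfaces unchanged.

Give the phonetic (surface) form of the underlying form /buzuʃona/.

/b/ stays [b].
Rule 2 applies to /u/ (between /b/ and /z/: before a voiced consonant) → [uː].
/z/ stays [z].
/u/ — between /z/ and /ʃ/; rule 2 does not apply here → [u].
/ʃ/ (between /u/ and /o/): between two vowels, so rule 1 applies → [ʒ].
/o/ (between /ʃ/ and /n/) occurs before a voiced consonant → [oː] by rule 2.
/n/ (between /o/ and /a/) fails the environment for rule 3, so it stays [n].
/a/ — word-final; rule 2 does not apply here → [a].

[buːzuʒoːna]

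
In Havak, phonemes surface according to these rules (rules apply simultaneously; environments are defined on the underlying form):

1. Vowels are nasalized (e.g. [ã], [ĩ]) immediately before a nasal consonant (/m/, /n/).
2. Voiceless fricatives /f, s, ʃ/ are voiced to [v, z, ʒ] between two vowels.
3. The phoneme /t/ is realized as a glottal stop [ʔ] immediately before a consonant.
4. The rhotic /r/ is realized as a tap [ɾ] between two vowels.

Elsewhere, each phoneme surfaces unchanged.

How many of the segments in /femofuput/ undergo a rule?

Segments that undergo a rule: /e/ → [ẽ] (rule 1); /f/ → [v] (rule 2).
All other segments surface unchanged.

2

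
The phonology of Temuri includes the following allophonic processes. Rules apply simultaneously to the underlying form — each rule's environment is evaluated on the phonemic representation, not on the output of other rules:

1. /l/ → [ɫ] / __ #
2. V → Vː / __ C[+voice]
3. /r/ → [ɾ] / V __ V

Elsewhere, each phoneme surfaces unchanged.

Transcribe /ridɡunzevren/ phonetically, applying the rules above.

[riːdɡuːnzeːvreːn]

/r/ — word-initial; rule 3 does not apply here → [r].
/i/ (between /r/ and /d/): before a voiced consonant, so rule 2 applies → [iː].
/d/ (between /i/ and /ɡ/) is unaffected → [d].
/ɡ/ stays [ɡ].
/u/ meets the environment for rule 2 (before a voiced consonant) → [uː].
/n/ stays [n].
/z/ (between /n/ and /e/) is unaffected → [z].
/e/ meets the environment for rule 2 (before a voiced consonant) → [eː].
/v/ — not in any rule's target class → [v].
/r/ (between /v/ and /e/) is in the target of rule 3 but the environment (between two vowels) is not met → [r].
/e/ (between /r/ and /n/): before a voiced consonant, so rule 2 applies → [eː].
/n/ (word-final) is unaffected → [n].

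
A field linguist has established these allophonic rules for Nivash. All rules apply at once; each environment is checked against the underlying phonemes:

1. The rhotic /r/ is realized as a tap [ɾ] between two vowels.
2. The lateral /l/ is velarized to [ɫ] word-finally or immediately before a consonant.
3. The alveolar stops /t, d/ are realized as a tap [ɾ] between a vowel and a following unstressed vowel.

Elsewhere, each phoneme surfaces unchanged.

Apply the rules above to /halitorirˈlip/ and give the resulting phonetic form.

[haliɾoɾirˈlip]

/l/ (between /a/ and /i/) is in the target of rule 2 but the environment (word-finally or immediately before a consonant) is not met → [l].
/t/ (between /i/ and /o/) occurs between a vowel and a following unstressed vowel → [ɾ] by rule 3.
/r/ — between /o/ and /i/, between two vowels — surfaces as [ɾ] (rule 1).
/r/ (between /i/ and /l/) fails the environment for rule 1, so it stays [r].
/l/ — between /r/ and /i/; rule 2 does not apply here → [l].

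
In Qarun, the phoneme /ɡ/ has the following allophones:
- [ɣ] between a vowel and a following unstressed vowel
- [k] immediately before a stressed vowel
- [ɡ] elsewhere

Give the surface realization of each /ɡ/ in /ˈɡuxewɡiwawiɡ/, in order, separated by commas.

Occurrence 1 (position 1): immediately before a stressed vowel → [k].
Occurrence 2 (position 6): no conditioning environment matches → elsewhere allophone [ɡ].
Occurrence 3 (position 12): no conditioning environment matches → elsewhere allophone [ɡ].

[k], [ɡ], [ɡ]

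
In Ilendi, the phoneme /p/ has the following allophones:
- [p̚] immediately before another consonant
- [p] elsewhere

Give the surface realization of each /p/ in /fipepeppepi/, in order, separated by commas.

Occurrence 1 (position 3): no conditioning environment matches → elsewhere allophone [p].
Occurrence 2 (position 5): no conditioning environment matches → elsewhere allophone [p].
Occurrence 3 (position 7): immediately before another consonant → [p̚].
Occurrence 4 (position 8): no conditioning environment matches → elsewhere allophone [p].
Occurrence 5 (position 10): no conditioning environment matches → elsewhere allophone [p].

[p], [p], [p̚], [p], [p]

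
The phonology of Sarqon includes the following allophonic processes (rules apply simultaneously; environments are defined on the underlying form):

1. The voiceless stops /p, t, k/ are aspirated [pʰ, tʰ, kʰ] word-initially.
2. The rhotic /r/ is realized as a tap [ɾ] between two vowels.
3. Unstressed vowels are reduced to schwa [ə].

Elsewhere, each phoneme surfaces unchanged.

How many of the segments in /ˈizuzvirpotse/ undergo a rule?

Segments that undergo a rule: /u/ → [ə] (rule 3); /i/ → [ə] (rule 3); /o/ → [ə] (rule 3); /e/ → [ə] (rule 3).
All other segments surface unchanged.

4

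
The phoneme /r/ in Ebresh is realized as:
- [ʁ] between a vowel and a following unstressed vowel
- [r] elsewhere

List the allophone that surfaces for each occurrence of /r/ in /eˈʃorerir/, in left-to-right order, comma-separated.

[ʁ], [ʁ], [r]

Occurrence 1 (position 4): between a vowel and a following unstressed vowel → [ʁ].
Occurrence 2 (position 6): between a vowel and a following unstressed vowel → [ʁ].
Occurrence 3 (position 8): no conditioning environment matches → elsewhere allophone [r].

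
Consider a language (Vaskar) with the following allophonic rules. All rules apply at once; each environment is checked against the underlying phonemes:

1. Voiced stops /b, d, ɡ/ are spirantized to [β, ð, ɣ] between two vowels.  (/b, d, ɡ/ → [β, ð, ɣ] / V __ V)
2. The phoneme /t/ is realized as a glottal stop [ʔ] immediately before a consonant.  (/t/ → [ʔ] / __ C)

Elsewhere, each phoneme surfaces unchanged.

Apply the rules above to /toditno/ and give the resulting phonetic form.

/t/ (word-initial) is in the target of rule 2 but the environment (immediately before a consonant) is not met → [t].
/o/ — not in any rule's target class → [o].
Rule 1 applies to /d/ (between /o/ and /i/: between two vowels) → [ð].
/i/ (between /d/ and /t/): no rule targets it → [i].
/t/ meets the environment for rule 2 (immediately before a consonant) → [ʔ].
/n/ (between /t/ and /o/): no rule targets it → [n].
/o/ (word-final) is unaffected → [o].

[toðiʔno]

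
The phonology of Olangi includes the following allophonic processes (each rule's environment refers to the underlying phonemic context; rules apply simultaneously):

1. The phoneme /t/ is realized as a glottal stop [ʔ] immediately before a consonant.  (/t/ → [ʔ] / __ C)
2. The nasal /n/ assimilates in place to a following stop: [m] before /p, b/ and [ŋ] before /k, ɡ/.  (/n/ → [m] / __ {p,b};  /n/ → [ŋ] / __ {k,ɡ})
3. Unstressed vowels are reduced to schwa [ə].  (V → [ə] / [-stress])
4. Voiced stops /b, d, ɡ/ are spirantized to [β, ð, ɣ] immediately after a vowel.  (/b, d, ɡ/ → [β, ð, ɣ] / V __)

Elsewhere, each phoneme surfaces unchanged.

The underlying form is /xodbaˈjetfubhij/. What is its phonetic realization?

/x/ (word-initial): no rule targets it → [x].
/o/ (between /x/ and /d/): in an unstressed syllable, so rule 3 applies → [ə].
Rule 4 applies to /d/ (between /o/ and /b/: immediately after a vowel) → [ð].
/b/ — between /d/ and /a/; rule 4 does not apply here → [b].
/a/ meets the environment for rule 3 (in an unstressed syllable) → [ə].
/j/ stays [j].
/e/ (between /j/ and /t/) is in the target of rule 3 but the environment (in an unstressed syllable) is not met → [e].
/t/ (between /e/ and /f/): immediately before a consonant, so rule 1 applies → [ʔ].
/f/ stays [f].
Rule 3 applies to /u/ (between /f/ and /b/: in an unstressed syllable) → [ə].
Rule 4 applies to /b/ (between /u/ and /h/: immediately after a vowel) → [β].
/h/ (between /b/ and /i/): no rule targets it → [h].
/i/ (between /h/ and /j/) occurs in an unstressed syllable → [ə] by rule 3.
/j/ (word-final) is unaffected → [j].

[xəðbəˈjeʔfəβhəj]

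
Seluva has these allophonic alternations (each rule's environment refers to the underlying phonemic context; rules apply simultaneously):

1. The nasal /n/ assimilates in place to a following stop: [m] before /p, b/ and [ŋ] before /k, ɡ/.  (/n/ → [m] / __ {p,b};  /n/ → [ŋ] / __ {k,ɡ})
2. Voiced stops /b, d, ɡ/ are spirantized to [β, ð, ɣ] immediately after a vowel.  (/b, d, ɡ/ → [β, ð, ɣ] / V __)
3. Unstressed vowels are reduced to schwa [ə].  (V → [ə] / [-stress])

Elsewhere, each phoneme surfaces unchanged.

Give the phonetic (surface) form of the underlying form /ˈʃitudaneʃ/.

[ˈʃitəðənəʃ]

/ʃ/ (word-initial) is unaffected → [ʃ].
/i/ (between /ʃ/ and /t/) fails the environment for rule 3, so it stays [i].
/t/ (between /i/ and /u/) is unaffected → [t].
Rule 3 applies to /u/ (between /t/ and /d/: in an unstressed syllable) → [ə].
/d/ (between /u/ and /a/): immediately after a vowel, so rule 2 applies → [ð].
/a/ (between /d/ and /n/) occurs in an unstressed syllable → [ə] by rule 3.
/n/ (between /a/ and /e/): rule 1 targets it, but not before a labial or velar stop → unchanged [n].
/e/ (between /n/ and /ʃ/) occurs in an unstressed syllable → [ə] by rule 3.
/ʃ/ — not in any rule's target class → [ʃ].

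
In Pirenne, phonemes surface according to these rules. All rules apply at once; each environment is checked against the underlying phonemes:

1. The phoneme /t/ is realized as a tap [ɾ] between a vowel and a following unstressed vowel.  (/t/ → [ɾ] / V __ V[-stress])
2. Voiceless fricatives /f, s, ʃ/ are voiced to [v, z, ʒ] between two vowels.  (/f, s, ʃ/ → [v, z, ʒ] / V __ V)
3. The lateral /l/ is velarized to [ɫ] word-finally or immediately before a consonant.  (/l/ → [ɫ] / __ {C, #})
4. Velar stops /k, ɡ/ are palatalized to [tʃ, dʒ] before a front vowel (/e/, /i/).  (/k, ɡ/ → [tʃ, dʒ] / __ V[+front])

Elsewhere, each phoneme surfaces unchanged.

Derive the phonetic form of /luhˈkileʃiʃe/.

/l/ (word-initial) is in the target of rule 3 but the environment (word-finally or immediately before a consonant) is not met → [l].
/u/ (between /l/ and /h/) is unaffected → [u].
/h/ — not in any rule's target class → [h].
/k/ (between /h/ and /i/): before a front vowel, so rule 4 applies → [tʃ].
/i/ (between /k/ and /l/) is unaffected → [i].
/l/ (between /i/ and /e/) is in the target of rule 3 but the environment (word-finally or immediately before a consonant) is not met → [l].
/e/ stays [e].
/ʃ/ (between /e/ and /i/) occurs between two vowels → [ʒ] by rule 2.
/i/ (between /ʃ/ and /ʃ/) is unaffected → [i].
/ʃ/ — between /i/ and /e/, between two vowels — surfaces as [ʒ] (rule 2).
/e/ (word-final) is unaffected → [e].

[luhˈtʃileʒiʒe]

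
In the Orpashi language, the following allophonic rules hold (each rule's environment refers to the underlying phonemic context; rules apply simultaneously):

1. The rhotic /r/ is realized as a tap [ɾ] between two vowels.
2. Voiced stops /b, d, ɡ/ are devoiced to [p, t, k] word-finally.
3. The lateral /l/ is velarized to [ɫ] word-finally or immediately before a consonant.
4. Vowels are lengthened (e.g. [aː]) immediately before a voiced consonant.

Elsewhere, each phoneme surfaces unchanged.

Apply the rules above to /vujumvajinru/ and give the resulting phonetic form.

[vuːjuːmvaːjiːnru]

/v/ — not in any rule's target class → [v].
/u/ — between /v/ and /j/, before a voiced consonant — surfaces as [uː] (rule 4).
/j/ stays [j].
/u/ — between /j/ and /m/, before a voiced consonant — surfaces as [uː] (rule 4).
/m/ (between /u/ and /v/): no rule targets it → [m].
/v/ stays [v].
Rule 4 applies to /a/ (between /v/ and /j/: before a voiced consonant) → [aː].
/j/ (between /a/ and /i/): no rule targets it → [j].
/i/ — between /j/ and /n/, before a voiced consonant — surfaces as [iː] (rule 4).
/n/ (between /i/ and /r/) is unaffected → [n].
/r/ (between /n/ and /u/) fails the environment for rule 1, so it stays [r].
/u/ (word-final) is in the target of rule 4 but the environment (before a voiced consonant) is not met → [u].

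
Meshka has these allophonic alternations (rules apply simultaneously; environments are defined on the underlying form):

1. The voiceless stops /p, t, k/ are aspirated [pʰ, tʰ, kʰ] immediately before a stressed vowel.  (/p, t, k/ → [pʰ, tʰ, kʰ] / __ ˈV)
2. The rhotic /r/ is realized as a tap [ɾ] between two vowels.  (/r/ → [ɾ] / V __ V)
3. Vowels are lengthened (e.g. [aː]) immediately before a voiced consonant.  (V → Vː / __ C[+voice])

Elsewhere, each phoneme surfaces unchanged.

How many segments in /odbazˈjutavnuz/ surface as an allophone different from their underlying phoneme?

Segments that undergo a rule: /o/ → [oː] (rule 3); /a/ → [aː] (rule 3); /a/ → [aː] (rule 3); /u/ → [uː] (rule 3).
All other segments surface unchanged.

4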